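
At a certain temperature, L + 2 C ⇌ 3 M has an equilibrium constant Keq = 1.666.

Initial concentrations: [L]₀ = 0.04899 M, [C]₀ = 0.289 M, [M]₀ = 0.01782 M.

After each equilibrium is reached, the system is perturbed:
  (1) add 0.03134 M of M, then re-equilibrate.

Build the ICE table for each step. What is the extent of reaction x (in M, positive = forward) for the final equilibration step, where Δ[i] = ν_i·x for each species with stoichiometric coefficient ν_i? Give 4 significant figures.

Q₀ = 0.001383 vs Keq = 1.666 ⇒ Q<K, forward
Step 1:
                  L         C         M
  Initial   0.04899     0.289   0.01782
  Change   -0.03182  -0.06363   0.09545
  Equil     0.01717    0.2254    0.1133
  solve Keq expr → x = 0.03182; check Q = 1.666
Then add 0.03134 M of M.
Step 2:
                  L         C         M
  Initial   0.01717    0.2254    0.1446
  Change   0.005471   0.01094  -0.01641
  Equil     0.02265    0.2363    0.1282
  solve Keq expr → x = -0.005471; check Q = 1.666

x = -0.005471 M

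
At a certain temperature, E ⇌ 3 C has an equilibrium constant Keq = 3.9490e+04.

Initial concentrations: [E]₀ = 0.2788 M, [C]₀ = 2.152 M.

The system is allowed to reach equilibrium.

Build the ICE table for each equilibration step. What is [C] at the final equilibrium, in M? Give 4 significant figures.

[C]_eq = 2.986 M

Q₀ = 35.75 vs Keq = 3.9490e+04 ⇒ Q<K, forward
Step 1:
                   E          C
  init        0.2788      2.152
  Δ          -0.2781     0.8344
  eq      6.7445e-04      2.986
  solve Keq expr → x = 0.2781; check Q = 3.9490e+04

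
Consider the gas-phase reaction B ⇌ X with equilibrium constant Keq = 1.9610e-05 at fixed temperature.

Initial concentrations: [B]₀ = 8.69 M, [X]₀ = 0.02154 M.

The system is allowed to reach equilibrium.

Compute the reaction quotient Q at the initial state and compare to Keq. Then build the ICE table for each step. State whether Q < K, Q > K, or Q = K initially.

Q₀ = 0.002479; Q > K (proceeds reverse)

Q₀ = 0.002479 vs Keq = 1.9610e-05 ⇒ Q>K, reverse
Step 1:
                  B         X
  init         8.69   0.02154
  Δ         0.02137  -0.02137
  eq          8.711 1.7083e-04
  solve Keq expr → x = -0.02137; check Q = 1.9610e-05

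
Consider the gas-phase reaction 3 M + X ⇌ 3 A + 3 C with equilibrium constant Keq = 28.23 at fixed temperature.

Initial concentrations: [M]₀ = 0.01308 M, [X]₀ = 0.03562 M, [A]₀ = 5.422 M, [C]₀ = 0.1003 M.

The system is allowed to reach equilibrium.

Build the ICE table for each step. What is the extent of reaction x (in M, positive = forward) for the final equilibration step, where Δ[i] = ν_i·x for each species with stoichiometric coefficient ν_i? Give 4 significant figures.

x = -0.02647 M

Q₀ = 2.0177e+06 vs Keq = 28.23 ⇒ Q>K, reverse
Step 1:
                   M          X          A          C
  Initial    0.01308    0.03562      5.422     0.1003
  Change     0.07942    0.02647   -0.07942   -0.07942
  Equil       0.0925    0.06209      5.343    0.02088
  solve Keq expr → x = -0.02647; check Q = 28.23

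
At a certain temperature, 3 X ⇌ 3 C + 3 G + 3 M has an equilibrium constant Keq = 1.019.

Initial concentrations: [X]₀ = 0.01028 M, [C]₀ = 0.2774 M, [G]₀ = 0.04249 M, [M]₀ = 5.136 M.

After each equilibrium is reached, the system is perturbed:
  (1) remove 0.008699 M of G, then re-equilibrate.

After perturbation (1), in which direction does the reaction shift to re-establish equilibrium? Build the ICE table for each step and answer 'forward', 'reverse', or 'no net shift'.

Direction: forward

Q₀ = 204.2 vs Keq = 1.019 ⇒ Q>K, reverse
Step 1:
                   X          C          G          M
  init       0.01028     0.2774    0.04249      5.136
  Δ          0.01965   -0.01965   -0.01965   -0.01965
  eq         0.02993     0.2577    0.02284      5.116
  solve Keq expr → x = -0.00655; check Q = 1.019
Then remove 0.008699 M of G.
Step 2:
                   X          C          G          M
  init       0.02993     0.2577    0.01414      5.116
  Δ        -0.004728   0.004728   0.004728   0.004728
  eq          0.0252     0.2625    0.01887      5.121
  solve Keq expr → x = 0.001576; check Q = 1.019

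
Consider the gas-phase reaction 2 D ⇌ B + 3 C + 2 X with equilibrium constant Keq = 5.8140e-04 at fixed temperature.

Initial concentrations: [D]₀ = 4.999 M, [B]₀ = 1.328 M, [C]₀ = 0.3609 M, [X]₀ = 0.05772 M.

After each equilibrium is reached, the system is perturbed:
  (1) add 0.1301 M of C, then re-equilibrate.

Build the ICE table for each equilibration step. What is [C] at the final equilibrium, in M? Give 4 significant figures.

[C]_eq = 0.6745 M

Q₀ = 8.3223e-06 vs Keq = 5.8140e-04 ⇒ Q<K, forward
Step 1:
                   D          B          C          X
  init         4.999      1.328     0.3609    0.05772
  Δ          -0.1565    0.07824     0.2347     0.1565
  eq           4.843      1.406     0.5956     0.2142
  solve Keq expr → x = 0.07824; check Q = 5.8140e-04
Then add 0.1301 M of C.
Step 2:
                   D          B          C          X
  init         4.843      1.406     0.7257     0.2142
  Δ          0.03412   -0.01706   -0.05118   -0.03412
  eq           4.877      1.389     0.6745     0.1801
  solve Keq expr → x = -0.01706; check Q = 5.8140e-04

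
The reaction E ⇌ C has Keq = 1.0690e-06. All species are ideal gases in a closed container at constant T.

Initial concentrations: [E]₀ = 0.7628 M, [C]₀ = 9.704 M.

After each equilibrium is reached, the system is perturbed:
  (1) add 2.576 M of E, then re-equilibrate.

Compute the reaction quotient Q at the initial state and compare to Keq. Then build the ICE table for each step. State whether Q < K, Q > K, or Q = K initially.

Q₀ = 12.72 vs Keq = 1.0690e-06 ⇒ Q>K, reverse
Step 1:
                    E           C
  Initial      0.7628       9.704
  Change        9.704      -9.704
  Equil         10.47  1.1189e-05
  solve Keq expr → x = -9.704; check Q = 1.0690e-06
Then add 2.576 M of E.
Step 2:
                    E           C
  Initial       13.04  1.1189e-05
  Change  -2.7537e-06  2.7537e-06
  Equil         13.04  1.3943e-05
  solve Keq expr → x = 2.7537e-06; check Q = 1.0690e-06

Q₀ = 12.72; Q > K (proceeds reverse)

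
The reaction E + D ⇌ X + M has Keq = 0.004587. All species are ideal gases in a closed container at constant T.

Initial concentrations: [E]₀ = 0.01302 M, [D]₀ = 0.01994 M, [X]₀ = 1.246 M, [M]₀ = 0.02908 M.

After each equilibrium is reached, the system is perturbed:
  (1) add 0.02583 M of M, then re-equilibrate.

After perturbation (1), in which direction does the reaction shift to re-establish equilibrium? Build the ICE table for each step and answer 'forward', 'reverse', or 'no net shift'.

Q₀ = 139.6 vs Keq = 0.004587 ⇒ Q>K, reverse
Step 1:
                   E          D          X          M
  init       0.01302    0.01994      1.246    0.02908
  Δ          0.02907    0.02907   -0.02907   -0.02907
  eq         0.04209    0.04901      1.217 7.7762e-06
  solve Keq expr → x = -0.02907; check Q = 0.004587
Then add 0.02583 M of M.
Step 2:
                   E          D          X          M
  init       0.04209    0.04901      1.217    0.02584
  Δ          0.02582    0.02582   -0.02582   -0.02582
  eq         0.06791    0.07483      1.191 1.9570e-05
  solve Keq expr → x = -0.02582; check Q = 0.004587

Direction: reverse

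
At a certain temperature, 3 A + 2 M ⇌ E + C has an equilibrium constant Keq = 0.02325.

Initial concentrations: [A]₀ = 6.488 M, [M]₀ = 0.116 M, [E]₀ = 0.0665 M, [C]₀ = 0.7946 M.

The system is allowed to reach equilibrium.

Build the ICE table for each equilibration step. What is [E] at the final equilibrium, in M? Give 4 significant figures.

[E]_eq = 0.07537 M

Q₀ = 0.01438 vs Keq = 0.02325 ⇒ Q<K, forward
Step 1:
                  A         M         E         C
  I           6.488     0.116    0.0665    0.7946
  C        -0.02661  -0.01774  0.008869  0.008869
  E           6.461   0.09826   0.07537    0.8035
  solve Keq expr → x = 0.008869; check Q = 0.02325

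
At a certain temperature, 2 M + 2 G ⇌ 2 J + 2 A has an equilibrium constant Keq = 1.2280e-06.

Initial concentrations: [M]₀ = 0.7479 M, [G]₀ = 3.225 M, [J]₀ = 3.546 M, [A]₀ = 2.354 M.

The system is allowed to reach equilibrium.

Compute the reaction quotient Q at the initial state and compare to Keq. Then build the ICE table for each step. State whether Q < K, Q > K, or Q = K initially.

Q₀ = 11.98 vs Keq = 1.2280e-06 ⇒ Q>K, reverse
Step 1:
                  M         G         J         A
  I          0.7479     3.225     3.546     2.354
  C           2.338     2.338    -2.338    -2.338
  E           3.086     5.563     1.208   0.01575
  solve Keq expr → x = -1.169; check Q = 1.2280e-06

Q₀ = 11.98; Q > K (proceeds reverse)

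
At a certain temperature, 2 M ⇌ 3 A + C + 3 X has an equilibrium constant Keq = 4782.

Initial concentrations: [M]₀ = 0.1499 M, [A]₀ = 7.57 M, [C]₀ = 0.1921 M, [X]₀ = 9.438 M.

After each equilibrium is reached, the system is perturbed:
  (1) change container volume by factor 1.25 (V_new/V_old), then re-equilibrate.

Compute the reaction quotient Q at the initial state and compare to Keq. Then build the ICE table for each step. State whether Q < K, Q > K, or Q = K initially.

Q₀ = 3.1178e+06; Q > K (proceeds reverse)

Q₀ = 3.1178e+06 vs Keq = 4782 ⇒ Q>K, reverse
Step 1:
                  M         A         C         X
  I          0.1499      7.57    0.1921     9.438
  C          0.3733     -0.56   -0.1867     -0.56
  E          0.5232      7.01  0.005431     8.878
  solve Keq expr → x = -0.1867; check Q = 4782
Then change container volume by factor 1.25 (V_new/V_old).
Step 2:
                  M         A         C         X
  I          0.4186     5.608  0.004345     7.102
  C        -0.01538   0.02307   0.00769   0.02307
  E          0.4032     5.631   0.01204     7.125
  solve Keq expr → x = 0.00769; check Q = 4782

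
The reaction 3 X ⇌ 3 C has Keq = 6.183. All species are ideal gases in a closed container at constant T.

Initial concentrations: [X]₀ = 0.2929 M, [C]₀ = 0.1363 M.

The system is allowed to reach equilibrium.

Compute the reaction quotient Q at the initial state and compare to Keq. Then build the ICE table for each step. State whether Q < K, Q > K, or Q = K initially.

Q₀ = 0.1008 vs Keq = 6.183 ⇒ Q<K, forward
Step 1:
                  X         C
  Initial    0.2929    0.1363
  Change    -0.1415    0.1415
  Equil      0.1514    0.2778
  solve Keq expr → x = 0.04718; check Q = 6.183

Q₀ = 0.1008; Q < K (proceeds forward)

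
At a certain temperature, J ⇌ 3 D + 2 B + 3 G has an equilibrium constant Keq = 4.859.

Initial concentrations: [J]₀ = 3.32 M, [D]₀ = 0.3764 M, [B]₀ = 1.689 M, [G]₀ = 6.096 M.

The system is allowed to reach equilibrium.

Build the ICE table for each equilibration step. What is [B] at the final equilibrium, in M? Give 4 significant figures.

Q₀ = 10.38 vs Keq = 4.859 ⇒ Q>K, reverse
Step 1:
                    J           D           B           G
  Initial        3.32      0.3764       1.689       6.096
  Change      0.02464    -0.07391    -0.04928    -0.07391
  Equil         3.345      0.3025        1.64       6.022
  solve Keq expr → x = -0.02464; check Q = 4.859

[B]_eq = 1.64 M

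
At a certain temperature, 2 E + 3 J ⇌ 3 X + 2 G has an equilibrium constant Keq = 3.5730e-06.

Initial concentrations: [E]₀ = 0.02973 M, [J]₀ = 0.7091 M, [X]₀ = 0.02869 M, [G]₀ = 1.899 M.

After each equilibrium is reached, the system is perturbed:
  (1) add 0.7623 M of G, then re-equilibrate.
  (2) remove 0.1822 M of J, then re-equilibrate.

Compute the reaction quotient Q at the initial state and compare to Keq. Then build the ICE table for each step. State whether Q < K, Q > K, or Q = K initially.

Q₀ = 0.2702 vs Keq = 3.5730e-06 ⇒ Q>K, reverse
Step 1:
                    E           J           X           G
  Initial     0.02973      0.7091     0.02869       1.899
  Change      0.01847     0.02771    -0.02771    -0.01847
  Equil        0.0482      0.7368  9.7927e-04       1.881
  solve Keq expr → x = -0.009237; check Q = 3.5730e-06
Then add 0.7623 M of G.
Step 2:
                    E           J           X           G
  Initial      0.0482      0.7368  9.7927e-04       2.643
  Change   1.3141e-04  1.9711e-04 -1.9711e-04 -1.3141e-04
  Equil       0.04834       0.737  7.8216e-04       2.643
  solve Keq expr → x = -6.5704e-05; check Q = 3.5730e-06
Then remove 0.1822 M of J.
Step 3:
                    E           J           X           G
  Initial     0.04834      0.5548  7.8216e-04       2.643
  Change   1.2807e-04  1.9210e-04 -1.9210e-04 -1.2807e-04
  Equil       0.04846       0.555  5.9006e-04       2.643
  solve Keq expr → x = -6.4033e-05; check Q = 3.5730e-06

Q₀ = 0.2702; Q > K (proceeds reverse)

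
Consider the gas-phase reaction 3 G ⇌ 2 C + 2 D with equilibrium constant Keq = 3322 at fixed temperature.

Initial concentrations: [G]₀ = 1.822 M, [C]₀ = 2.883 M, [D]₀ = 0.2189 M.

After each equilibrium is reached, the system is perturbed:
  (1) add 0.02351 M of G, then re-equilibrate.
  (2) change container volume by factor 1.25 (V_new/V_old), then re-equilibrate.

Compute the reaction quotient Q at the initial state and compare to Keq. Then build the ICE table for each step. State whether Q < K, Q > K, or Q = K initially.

Q₀ = 0.06585; Q < K (proceeds forward)

Q₀ = 0.06585 vs Keq = 3322 ⇒ Q<K, forward
Step 1:
                  G         C         D
  init        1.822     2.883    0.2189
  Δ          -1.622     1.081     1.081
  eq            0.2     3.964       1.3
  solve Keq expr → x = 0.5407; check Q = 3322
Then add 0.02351 M of G.
Step 2:
                  G         C         D
  init       0.2235     3.964       1.3
  Δ        -0.02155   0.01437   0.01437
  eq         0.2019     3.979     1.315
  solve Keq expr → x = 0.007184; check Q = 3322
Then change container volume by factor 1.25 (V_new/V_old).
Step 3:
                  G         C         D
  init       0.1616     3.183     1.052
  Δ        -0.01068   0.00712   0.00712
  eq         0.1509      3.19     1.059
  solve Keq expr → x = 0.00356; check Q = 3322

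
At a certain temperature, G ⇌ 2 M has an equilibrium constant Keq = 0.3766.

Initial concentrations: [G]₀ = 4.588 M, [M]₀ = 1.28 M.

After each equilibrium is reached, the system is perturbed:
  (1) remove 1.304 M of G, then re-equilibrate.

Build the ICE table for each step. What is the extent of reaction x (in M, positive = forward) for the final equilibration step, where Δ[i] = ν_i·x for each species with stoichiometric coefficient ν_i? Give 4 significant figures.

Q₀ = 0.3571 vs Keq = 0.3766 ⇒ Q<K, forward
Step 1:
                  G         M
  init        4.588      1.28
  Δ        -0.01608   0.03217
  eq          4.572     1.312
  solve Keq expr → x = 0.01608; check Q = 0.3766
Then remove 1.304 M of G.
Step 2:
                  G         M
  init        3.268     1.312
  Δ         0.09352    -0.187
  eq          3.361     1.125
  solve Keq expr → x = -0.09352; check Q = 0.3766

x = -0.09352 M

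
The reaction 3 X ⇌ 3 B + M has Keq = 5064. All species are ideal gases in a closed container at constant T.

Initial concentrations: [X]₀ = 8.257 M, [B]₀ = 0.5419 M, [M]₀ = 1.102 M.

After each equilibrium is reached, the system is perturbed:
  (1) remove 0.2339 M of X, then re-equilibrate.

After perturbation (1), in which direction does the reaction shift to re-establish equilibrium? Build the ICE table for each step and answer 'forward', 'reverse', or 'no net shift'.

Direction: reverse

Q₀ = 3.1151e-04 vs Keq = 5064 ⇒ Q<K, forward
Step 1:
                    X           B           M
  I             8.257      0.5419       1.102
  C            -7.535       7.535       2.512
  E            0.7218       8.077       3.614
  solve Keq expr → x = 2.512; check Q = 5064
Then remove 0.2339 M of X.
Step 2:
                    X           B           M
  I            0.4879       8.077       3.614
  C            0.2105     -0.2105    -0.07017
  E            0.6984       7.867       3.544
  solve Keq expr → x = -0.07017; check Q = 5064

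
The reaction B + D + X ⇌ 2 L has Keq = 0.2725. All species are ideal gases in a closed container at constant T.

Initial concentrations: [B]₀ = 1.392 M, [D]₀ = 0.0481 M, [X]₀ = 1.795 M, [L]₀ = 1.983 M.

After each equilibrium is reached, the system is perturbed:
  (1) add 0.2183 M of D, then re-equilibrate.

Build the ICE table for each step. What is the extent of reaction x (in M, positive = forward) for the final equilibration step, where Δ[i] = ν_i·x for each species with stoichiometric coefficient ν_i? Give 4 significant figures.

x = 0.0469 M

Q₀ = 32.72 vs Keq = 0.2725 ⇒ Q>K, reverse
Step 1:
                    B           D           X           L
  init          1.392      0.0481       1.795       1.983
  Δ            0.5569      0.5569      0.5569      -1.114
  eq            1.949       0.605       2.352      0.8693
  solve Keq expr → x = -0.5569; check Q = 0.2725
Then add 0.2183 M of D.
Step 2:
                    B           D           X           L
  init          1.949      0.8233       2.352      0.8693
  Δ           -0.0469     -0.0469     -0.0469      0.0938
  eq            1.902      0.7764       2.305      0.9631
  solve Keq expr → x = 0.0469; check Q = 0.2725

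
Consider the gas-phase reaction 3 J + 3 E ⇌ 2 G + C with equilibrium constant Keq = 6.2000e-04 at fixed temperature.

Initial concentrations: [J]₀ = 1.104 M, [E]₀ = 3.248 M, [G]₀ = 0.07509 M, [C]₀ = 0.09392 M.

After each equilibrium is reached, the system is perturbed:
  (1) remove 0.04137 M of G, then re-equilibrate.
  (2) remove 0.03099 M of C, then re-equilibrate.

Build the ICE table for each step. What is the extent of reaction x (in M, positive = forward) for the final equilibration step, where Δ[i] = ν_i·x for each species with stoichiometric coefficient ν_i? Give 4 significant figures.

x = 0.004745 M

Q₀ = 1.1486e-05 vs Keq = 6.2000e-04 ⇒ Q<K, forward
Step 1:
                    J           E           G           C
  I             1.104       3.248     0.07509     0.09392
  C           -0.2504     -0.2504      0.1669     0.08346
  E            0.8536       2.998       0.242      0.1774
  solve Keq expr → x = 0.08346; check Q = 6.2000e-04
Then remove 0.04137 M of G.
Step 2:
                    J           E           G           C
  I            0.8536       2.998      0.2006      0.1774
  C           -0.0294     -0.0294      0.0196    0.009801
  E            0.8242       2.968      0.2202      0.1872
  solve Keq expr → x = 0.009801; check Q = 6.2000e-04
Then remove 0.03099 M of C.
Step 3:
                    J           E           G           C
  I            0.8242       2.968      0.2202      0.1562
  C          -0.01424    -0.01424    0.009491    0.004745
  E              0.81       2.954      0.2297      0.1609
  solve Keq expr → x = 0.004745; check Q = 6.2000e-04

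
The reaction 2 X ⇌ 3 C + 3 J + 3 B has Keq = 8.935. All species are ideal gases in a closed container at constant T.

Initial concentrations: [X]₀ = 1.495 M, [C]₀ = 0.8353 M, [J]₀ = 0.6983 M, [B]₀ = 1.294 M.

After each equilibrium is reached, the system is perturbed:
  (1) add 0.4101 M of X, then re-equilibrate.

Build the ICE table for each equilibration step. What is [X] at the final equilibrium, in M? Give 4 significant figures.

[X]_eq = 1.578 M

Q₀ = 0.1924 vs Keq = 8.935 ⇒ Q<K, forward
Step 1:
                    X           C           J           B
  I             1.495      0.8353      0.6983       1.294
  C           -0.2754      0.4131      0.4131      0.4131
  E              1.22       1.248       1.111       1.707
  solve Keq expr → x = 0.1377; check Q = 8.935
Then add 0.4101 M of X.
Step 2:
                    X           C           J           B
  I              1.63       1.248       1.111       1.707
  C           -0.0516     0.07739     0.07739     0.07739
  E             1.578       1.326       1.189       1.785
  solve Keq expr → x = 0.0258; check Q = 8.935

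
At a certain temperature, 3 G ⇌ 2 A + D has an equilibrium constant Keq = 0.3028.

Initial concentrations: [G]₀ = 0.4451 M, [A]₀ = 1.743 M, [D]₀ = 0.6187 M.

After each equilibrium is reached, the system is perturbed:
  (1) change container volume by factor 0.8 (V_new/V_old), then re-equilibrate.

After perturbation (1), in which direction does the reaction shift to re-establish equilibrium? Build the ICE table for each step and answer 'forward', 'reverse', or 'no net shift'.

Q₀ = 21.32 vs Keq = 0.3028 ⇒ Q>K, reverse
Step 1:
                    G           A           D
  I            0.4451       1.743      0.6187
  C            0.7717     -0.5145     -0.2572
  E             1.217       1.229      0.3615
  solve Keq expr → x = -0.2572; check Q = 0.3028
Then change container volume by factor 0.8 (V_new/V_old).
Step 2:
                    G           A           D
  I             1.521       1.536      0.4518
  C                 0           0           0
  E             1.521       1.536      0.4518
  solve Keq expr → x = 0; check Q = 0.3028

Direction: no net shift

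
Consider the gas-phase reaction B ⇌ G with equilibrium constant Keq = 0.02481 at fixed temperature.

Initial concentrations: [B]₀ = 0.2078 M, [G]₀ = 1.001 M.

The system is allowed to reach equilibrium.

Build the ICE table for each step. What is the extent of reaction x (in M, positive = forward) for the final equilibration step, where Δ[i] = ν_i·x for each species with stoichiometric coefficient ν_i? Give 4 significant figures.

Q₀ = 4.817 vs Keq = 0.02481 ⇒ Q>K, reverse
Step 1:
                  B         G
  I          0.2078     1.001
  C          0.9717   -0.9717
  E            1.18   0.02926
  solve Keq expr → x = -0.9717; check Q = 0.02481

x = -0.9717 M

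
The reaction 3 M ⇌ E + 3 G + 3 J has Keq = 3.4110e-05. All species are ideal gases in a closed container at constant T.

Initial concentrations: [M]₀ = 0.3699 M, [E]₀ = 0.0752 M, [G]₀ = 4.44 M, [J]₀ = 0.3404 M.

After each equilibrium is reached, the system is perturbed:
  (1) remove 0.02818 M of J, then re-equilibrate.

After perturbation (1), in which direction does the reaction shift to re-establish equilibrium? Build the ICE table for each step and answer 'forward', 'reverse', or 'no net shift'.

Direction: forward

Q₀ = 5.13 vs Keq = 3.4110e-05 ⇒ Q>K, reverse
Step 1:
                  M         E         G         J
  init       0.3699    0.0752      4.44    0.3404
  Δ          0.2254  -0.07514   -0.2254   -0.2254
  eq         0.5953 6.3222e-05     4.215     0.115
  solve Keq expr → x = -0.07514; check Q = 3.4110e-05
Then remove 0.02818 M of J.
Step 2:
                  M         E         G         J
  init       0.5953 6.3222e-05     4.215   0.08681
  Δ       -2.4680e-04 8.2266e-05 2.4680e-04 2.4680e-04
  eq         0.5951 1.4549e-04     4.215   0.08706
  solve Keq expr → x = 8.2266e-05; check Q = 3.4110e-05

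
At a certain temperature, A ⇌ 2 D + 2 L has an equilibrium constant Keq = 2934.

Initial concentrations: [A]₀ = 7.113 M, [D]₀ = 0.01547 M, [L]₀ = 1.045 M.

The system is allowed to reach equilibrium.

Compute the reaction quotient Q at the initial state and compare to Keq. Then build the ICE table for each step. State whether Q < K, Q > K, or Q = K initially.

Q₀ = 3.6742e-05 vs Keq = 2934 ⇒ Q<K, forward
Step 1:
                    A           D           L
  I             7.113     0.01547       1.045
  C            -4.445        8.89        8.89
  E             2.668       8.905       9.935
  solve Keq expr → x = 4.445; check Q = 2934

Q₀ = 3.6742e-05; Q < K (proceeds forward)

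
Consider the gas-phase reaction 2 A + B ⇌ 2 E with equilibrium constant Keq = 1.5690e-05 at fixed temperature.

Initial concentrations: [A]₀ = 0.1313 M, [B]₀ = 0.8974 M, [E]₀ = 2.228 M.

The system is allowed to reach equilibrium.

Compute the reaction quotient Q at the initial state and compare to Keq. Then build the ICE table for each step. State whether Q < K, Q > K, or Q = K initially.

Q₀ = 320.9 vs Keq = 1.5690e-05 ⇒ Q>K, reverse
Step 1:
                   A          B          E
  init        0.1313     0.8974      2.228
  Δ            2.215      1.107     -2.215
  eq           2.346      2.005    0.01316
  solve Keq expr → x = -1.107; check Q = 1.5690e-05

Q₀ = 320.9; Q > K (proceeds reverse)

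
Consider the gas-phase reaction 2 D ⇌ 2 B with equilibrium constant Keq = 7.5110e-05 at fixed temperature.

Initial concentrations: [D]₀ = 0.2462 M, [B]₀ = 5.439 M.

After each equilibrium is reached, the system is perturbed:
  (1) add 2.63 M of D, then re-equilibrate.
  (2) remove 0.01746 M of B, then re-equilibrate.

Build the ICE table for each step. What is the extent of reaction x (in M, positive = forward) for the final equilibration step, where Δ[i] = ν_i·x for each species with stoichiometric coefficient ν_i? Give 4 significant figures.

Q₀ = 488 vs Keq = 7.5110e-05 ⇒ Q>K, reverse
Step 1:
                  D         B
  I          0.2462     5.439
  C            5.39     -5.39
  E           5.636   0.04885
  solve Keq expr → x = -2.695; check Q = 7.5110e-05
Then add 2.63 M of D.
Step 2:
                  D         B
  I           8.266   0.04885
  C         -0.0226    0.0226
  E           8.244   0.07145
  solve Keq expr → x = 0.0113; check Q = 7.5110e-05
Then remove 0.01746 M of B.
Step 3:
                  D         B
  I           8.244   0.05399
  C        -0.01731   0.01731
  E           8.226    0.0713
  solve Keq expr → x = 0.008655; check Q = 7.5110e-05

x = 0.008655 M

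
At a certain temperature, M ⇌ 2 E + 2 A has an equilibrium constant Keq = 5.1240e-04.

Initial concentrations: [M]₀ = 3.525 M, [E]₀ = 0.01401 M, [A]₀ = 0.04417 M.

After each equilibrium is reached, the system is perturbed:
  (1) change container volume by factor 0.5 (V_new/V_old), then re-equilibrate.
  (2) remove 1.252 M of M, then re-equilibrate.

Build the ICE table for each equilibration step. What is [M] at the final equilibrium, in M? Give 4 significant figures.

[M]_eq = 5.71 M

Q₀ = 1.0864e-07 vs Keq = 5.1240e-04 ⇒ Q<K, forward
Step 1:
                  M         E         A
  init        3.525   0.01401   0.04417
  Δ        -0.08816    0.1763    0.1763
  eq          3.437    0.1903    0.2205
  solve Keq expr → x = 0.08816; check Q = 5.1240e-04
Then change container volume by factor 0.5 (V_new/V_old).
Step 2:
                  M         E         A
  init        6.874    0.3807     0.441
  Δ         0.08231   -0.1646   -0.1646
  eq          6.956     0.216    0.2764
  solve Keq expr → x = -0.08231; check Q = 5.1240e-04
Then remove 1.252 M of M.
Step 3:
                  M         E         A
  init        5.704     0.216    0.2764
  Δ        0.005837  -0.01167  -0.01167
  eq           5.71    0.2044    0.2647
  solve Keq expr → x = -0.005837; check Q = 5.1240e-04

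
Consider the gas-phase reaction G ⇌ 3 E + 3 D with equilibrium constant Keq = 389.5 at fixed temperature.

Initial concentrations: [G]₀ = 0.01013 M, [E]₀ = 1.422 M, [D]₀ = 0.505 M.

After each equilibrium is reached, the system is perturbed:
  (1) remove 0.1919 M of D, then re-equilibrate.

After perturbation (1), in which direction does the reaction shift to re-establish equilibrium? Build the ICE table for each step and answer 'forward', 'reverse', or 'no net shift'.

Direction: forward

Q₀ = 36.56 vs Keq = 389.5 ⇒ Q<K, forward
Step 1:
                    G           E           D
  init        0.01013       1.422       0.505
  Δ         -0.008955     0.02687     0.02687
  eq         0.001175       1.449      0.5319
  solve Keq expr → x = 0.008955; check Q = 389.5
Then remove 0.1919 M of D.
Step 2:
                    G           E           D
  init       0.001175       1.449        0.34
  Δ       -8.5932e-04    0.002578    0.002578
  eq       3.1553e-04       1.451      0.3425
  solve Keq expr → x = 8.5932e-04; check Q = 389.5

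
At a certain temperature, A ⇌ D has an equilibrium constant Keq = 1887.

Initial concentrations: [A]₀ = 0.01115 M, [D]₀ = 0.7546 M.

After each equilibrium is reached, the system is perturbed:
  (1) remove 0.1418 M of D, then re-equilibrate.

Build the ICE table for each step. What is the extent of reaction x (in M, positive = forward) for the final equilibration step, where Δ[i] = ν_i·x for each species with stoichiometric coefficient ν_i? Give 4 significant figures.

x = 7.5106e-05 M

Q₀ = 67.68 vs Keq = 1887 ⇒ Q<K, forward
Step 1:
                    A           D
  init        0.01115      0.7546
  Δ          -0.01074     0.01074
  eq       4.0559e-04      0.7653
  solve Keq expr → x = 0.01074; check Q = 1887
Then remove 0.1418 M of D.
Step 2:
                    A           D
  init     4.0559e-04      0.6235
  Δ       -7.5106e-05  7.5106e-05
  eq       3.3048e-04      0.6236
  solve Keq expr → x = 7.5106e-05; check Q = 1887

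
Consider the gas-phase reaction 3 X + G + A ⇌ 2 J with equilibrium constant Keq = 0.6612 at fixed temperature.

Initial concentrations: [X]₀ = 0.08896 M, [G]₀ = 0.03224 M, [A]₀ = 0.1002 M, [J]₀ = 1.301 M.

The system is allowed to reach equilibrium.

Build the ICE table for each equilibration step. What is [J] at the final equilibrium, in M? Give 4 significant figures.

[J]_eq = 0.5216 M

Q₀ = 7.4423e+05 vs Keq = 0.6612 ⇒ Q>K, reverse
Step 1:
                    X           G           A           J
  Initial     0.08896     0.03224      0.1002       1.301
  Change        1.169      0.3897      0.3897     -0.7794
  Equil         1.258      0.4219      0.4899      0.5216
  solve Keq expr → x = -0.3897; check Q = 0.6612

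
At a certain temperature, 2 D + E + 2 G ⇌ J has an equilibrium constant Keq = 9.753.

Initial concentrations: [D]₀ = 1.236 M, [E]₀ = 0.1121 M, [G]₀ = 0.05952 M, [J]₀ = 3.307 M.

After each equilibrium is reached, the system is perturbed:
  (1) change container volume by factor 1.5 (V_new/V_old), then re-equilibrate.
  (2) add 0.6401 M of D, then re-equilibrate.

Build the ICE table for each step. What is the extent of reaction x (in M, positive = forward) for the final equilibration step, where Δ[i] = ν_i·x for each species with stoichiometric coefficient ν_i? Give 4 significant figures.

x = 0.0567 M

Q₀ = 5451 vs Keq = 9.753 ⇒ Q>K, reverse
Step 1:
                  D         E         G         J
  init        1.236    0.1121   0.05952     3.307
  Δ          0.4864    0.2432    0.4864   -0.2432
  eq          1.722    0.3553    0.5459     3.064
  solve Keq expr → x = -0.2432; check Q = 9.753
Then change container volume by factor 1.5 (V_new/V_old).
Step 2:
                  D         E         G         J
  init        1.148    0.2369    0.3639     2.043
  Δ          0.2033    0.1017    0.2033   -0.1017
  eq          1.352    0.3385    0.5673     1.941
  solve Keq expr → x = -0.1017; check Q = 9.753
Then add 0.6401 M of D.
Step 3:
                  D         E         G         J
  init        1.992    0.3385    0.5673     1.941
  Δ         -0.1134   -0.0567   -0.1134    0.0567
  eq          1.878    0.2818    0.4539     1.998
  solve Keq expr → x = 0.0567; check Q = 9.753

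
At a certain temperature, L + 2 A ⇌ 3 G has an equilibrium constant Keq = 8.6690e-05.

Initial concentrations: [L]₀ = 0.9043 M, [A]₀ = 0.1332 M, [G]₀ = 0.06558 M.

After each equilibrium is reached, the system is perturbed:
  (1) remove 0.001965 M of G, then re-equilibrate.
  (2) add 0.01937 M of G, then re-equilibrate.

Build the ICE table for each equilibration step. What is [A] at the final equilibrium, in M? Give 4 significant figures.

Q₀ = 0.01758 vs Keq = 8.6690e-05 ⇒ Q>K, reverse
Step 1:
                    L           A           G
  Initial      0.9043      0.1332     0.06558
  Change      0.01749     0.03497    -0.05246
  Equil        0.9218      0.1682     0.01312
  solve Keq expr → x = -0.01749; check Q = 8.6690e-05
Then remove 0.001965 M of G.
Step 2:
                    L           A           G
  Initial      0.9218      0.1682     0.01116
  Change  -6.3206e-04   -0.001264    0.001896
  Equil        0.9212      0.1669     0.01305
  solve Keq expr → x = 6.3206e-04; check Q = 8.6690e-05
Then add 0.01937 M of G.
Step 3:
                    L           A           G
  Initial      0.9212      0.1669     0.03242
  Change     0.006232     0.01246     -0.0187
  Equil        0.9274      0.1794     0.01373
  solve Keq expr → x = -0.006232; check Q = 8.6690e-05

[A]_eq = 0.1794 M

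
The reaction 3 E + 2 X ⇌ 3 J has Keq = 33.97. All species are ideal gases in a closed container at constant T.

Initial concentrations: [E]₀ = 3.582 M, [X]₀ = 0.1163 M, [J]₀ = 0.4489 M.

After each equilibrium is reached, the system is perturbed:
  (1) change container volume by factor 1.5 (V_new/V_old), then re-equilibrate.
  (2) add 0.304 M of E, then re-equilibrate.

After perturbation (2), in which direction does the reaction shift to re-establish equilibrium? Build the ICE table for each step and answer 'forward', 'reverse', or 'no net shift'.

Direction: forward

Q₀ = 0.1455 vs Keq = 33.97 ⇒ Q<K, forward
Step 1:
                  E         X         J
  init        3.582    0.1163    0.4489
  Δ         -0.1554   -0.1036    0.1554
  eq          3.427   0.01271    0.6043
  solve Keq expr → x = 0.0518; check Q = 33.97
Then change container volume by factor 1.5 (V_new/V_old).
Step 2:
                  E         X         J
  init        2.284  0.008471    0.4029
  Δ        0.005867  0.003911 -0.005867
  eq           2.29   0.01238     0.397
  solve Keq expr → x = -0.001956; check Q = 33.97
Then add 0.304 M of E.
Step 3:
                  E         X         J
  init        2.594   0.01238     0.397
  Δ       -0.002967 -0.001978  0.002967
  eq          2.591    0.0104       0.4
  solve Keq expr → x = 9.8908e-04; check Q = 33.97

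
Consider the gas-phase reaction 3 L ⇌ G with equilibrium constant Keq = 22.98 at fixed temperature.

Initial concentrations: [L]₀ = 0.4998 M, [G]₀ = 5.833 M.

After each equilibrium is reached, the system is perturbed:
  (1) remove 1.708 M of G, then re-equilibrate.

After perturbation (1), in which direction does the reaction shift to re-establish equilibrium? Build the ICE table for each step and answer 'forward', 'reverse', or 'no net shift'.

Direction: forward

Q₀ = 46.72 vs Keq = 22.98 ⇒ Q>K, reverse
Step 1:
                   L          G
  init        0.4998      5.833
  Δ           0.1318   -0.04392
  eq          0.6316      5.789
  solve Keq expr → x = -0.04392; check Q = 22.98
Then remove 1.708 M of G.
Step 2:
                   L          G
  init        0.6316      4.081
  Δ         -0.06843    0.02281
  eq          0.5631      4.104
  solve Keq expr → x = 0.02281; check Q = 22.98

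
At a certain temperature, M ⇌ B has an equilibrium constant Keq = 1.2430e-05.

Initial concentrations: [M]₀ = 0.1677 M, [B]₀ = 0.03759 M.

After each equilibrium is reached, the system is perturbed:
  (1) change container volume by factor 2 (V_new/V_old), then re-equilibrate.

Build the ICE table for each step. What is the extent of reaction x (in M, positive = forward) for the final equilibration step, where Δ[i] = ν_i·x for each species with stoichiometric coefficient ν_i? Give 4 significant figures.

x = 0 M

Q₀ = 0.2242 vs Keq = 1.2430e-05 ⇒ Q>K, reverse
Step 1:
                   M          B
  init        0.1677    0.03759
  Δ          0.03759   -0.03759
  eq          0.2053 2.5517e-06
  solve Keq expr → x = -0.03759; check Q = 1.2430e-05
Then change container volume by factor 2 (V_new/V_old).
Step 2:
                   M          B
  init        0.1026 1.2759e-06
  Δ                0          0
  eq          0.1026 1.2759e-06
  solve Keq expr → x = 0; check Q = 1.2430e-05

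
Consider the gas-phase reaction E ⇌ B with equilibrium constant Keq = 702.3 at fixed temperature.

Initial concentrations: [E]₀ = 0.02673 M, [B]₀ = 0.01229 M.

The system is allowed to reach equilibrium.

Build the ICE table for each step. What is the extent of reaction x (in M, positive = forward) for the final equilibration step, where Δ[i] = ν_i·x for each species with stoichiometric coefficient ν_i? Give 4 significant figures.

x = 0.02667 M

Q₀ = 0.4598 vs Keq = 702.3 ⇒ Q<K, forward
Step 1:
                    E           B
  I           0.02673     0.01229
  C          -0.02667     0.02667
  E        5.5481e-05     0.03896
  solve Keq expr → x = 0.02667; check Q = 702.3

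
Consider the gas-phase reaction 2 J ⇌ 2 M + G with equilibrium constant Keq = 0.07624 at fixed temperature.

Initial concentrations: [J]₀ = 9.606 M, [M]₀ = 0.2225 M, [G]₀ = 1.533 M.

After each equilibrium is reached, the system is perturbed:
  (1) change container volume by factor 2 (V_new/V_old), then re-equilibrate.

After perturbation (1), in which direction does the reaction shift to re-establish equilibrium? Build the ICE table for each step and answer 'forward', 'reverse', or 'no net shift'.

Q₀ = 8.2246e-04 vs Keq = 0.07624 ⇒ Q<K, forward
Step 1:
                   J          M          G
  init         9.606     0.2225      1.533
  Δ           -1.322      1.322     0.6609
  eq           8.284      1.544      2.194
  solve Keq expr → x = 0.6609; check Q = 0.07624
Then change container volume by factor 2 (V_new/V_old).
Step 2:
                   J          M          G
  init         4.142     0.7722      1.097
  Δ          -0.2156     0.2156     0.1078
  eq           3.926     0.9878      1.205
  solve Keq expr → x = 0.1078; check Q = 0.07624

Direction: forward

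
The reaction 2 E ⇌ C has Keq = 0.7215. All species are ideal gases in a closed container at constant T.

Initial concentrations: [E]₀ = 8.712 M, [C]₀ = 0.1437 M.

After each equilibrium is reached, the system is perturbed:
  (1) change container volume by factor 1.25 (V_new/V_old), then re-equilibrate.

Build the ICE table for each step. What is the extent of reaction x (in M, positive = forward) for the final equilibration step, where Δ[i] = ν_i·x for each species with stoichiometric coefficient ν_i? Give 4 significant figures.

x = -0.08705 M

Q₀ = 0.001893 vs Keq = 0.7215 ⇒ Q<K, forward
Step 1:
                   E          C
  Initial      8.712     0.1437
  Change      -6.537      3.269
  Equil        2.175      3.412
  solve Keq expr → x = 3.269; check Q = 0.7215
Then change container volume by factor 1.25 (V_new/V_old).
Step 2:
                   E          C
  Initial       1.74       2.73
  Change      0.1741   -0.08705
  Equil        1.914      2.643
  solve Keq expr → x = -0.08705; check Q = 0.7215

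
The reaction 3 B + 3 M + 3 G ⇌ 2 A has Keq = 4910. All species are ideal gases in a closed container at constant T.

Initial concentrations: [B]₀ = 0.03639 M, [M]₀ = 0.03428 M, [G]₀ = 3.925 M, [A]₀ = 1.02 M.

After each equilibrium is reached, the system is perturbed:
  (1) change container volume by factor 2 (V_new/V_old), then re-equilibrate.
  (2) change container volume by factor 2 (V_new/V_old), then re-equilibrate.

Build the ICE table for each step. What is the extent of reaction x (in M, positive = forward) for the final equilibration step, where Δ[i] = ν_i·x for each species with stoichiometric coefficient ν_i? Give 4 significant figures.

x = -0.02177 M

Q₀ = 8.8637e+06 vs Keq = 4910 ⇒ Q>K, reverse
Step 1:
                  B         M         G         A
  Initial   0.03639   0.03428     3.925      1.02
  Change    0.08433   0.08433   0.08433  -0.05622
  Equil      0.1207    0.1186     4.009    0.9638
  solve Keq expr → x = -0.02811; check Q = 4910
Then change container volume by factor 2 (V_new/V_old).
Step 2:
                  B         M         G         A
  Initial   0.06036    0.0593     2.005    0.4819
  Change    0.06798   0.06798   0.06798  -0.04532
  Equil      0.1283    0.1273     2.073    0.4366
  solve Keq expr → x = -0.02266; check Q = 4910
Then change container volume by factor 2 (V_new/V_old).
Step 3:
                  B         M         G         A
  Initial   0.06417   0.06364     1.036    0.2183
  Change     0.0653    0.0653    0.0653  -0.04353
  Equil      0.1295    0.1289     1.102    0.1748
  solve Keq expr → x = -0.02177; check Q = 4910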